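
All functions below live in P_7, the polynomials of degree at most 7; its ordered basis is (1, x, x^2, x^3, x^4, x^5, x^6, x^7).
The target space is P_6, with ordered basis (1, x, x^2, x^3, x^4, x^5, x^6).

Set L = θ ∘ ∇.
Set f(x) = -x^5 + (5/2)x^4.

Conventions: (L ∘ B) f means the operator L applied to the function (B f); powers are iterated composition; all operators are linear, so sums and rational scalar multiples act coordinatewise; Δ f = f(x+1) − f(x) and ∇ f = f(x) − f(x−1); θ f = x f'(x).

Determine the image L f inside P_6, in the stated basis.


the image equals g(x) = -20x^4 + 60x^3 - 50x^2 + 15x

∇ f = -5x^4 + 20x^3 - 25x^2 + 15x - 7/2
θ ∇ f = -20x^4 + 60x^3 - 50x^2 + 15x


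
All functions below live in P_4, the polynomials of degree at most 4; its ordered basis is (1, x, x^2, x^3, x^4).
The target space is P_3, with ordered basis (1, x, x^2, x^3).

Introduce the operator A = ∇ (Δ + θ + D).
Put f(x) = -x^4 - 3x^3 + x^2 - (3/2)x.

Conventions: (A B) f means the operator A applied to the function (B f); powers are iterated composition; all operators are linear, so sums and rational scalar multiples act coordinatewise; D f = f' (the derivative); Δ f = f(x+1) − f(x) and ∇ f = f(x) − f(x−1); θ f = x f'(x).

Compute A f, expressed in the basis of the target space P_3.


the image equals g(x) = -16x^3 - 27x^2 - 9x - 3/2

Δ f = -4x^3 - 15x^2 - 11x - 9/2
θ f = -4x^4 - 9x^3 + 2x^2 - (3/2)x
D f = -4x^3 - 9x^2 + 2x - 3/2
(Δ + θ + D) f = -4x^4 - 17x^3 - 22x^2 - (21/2)x - 6
∇ (Δ + θ + D) f = -16x^3 - 27x^2 - 9x - 3/2


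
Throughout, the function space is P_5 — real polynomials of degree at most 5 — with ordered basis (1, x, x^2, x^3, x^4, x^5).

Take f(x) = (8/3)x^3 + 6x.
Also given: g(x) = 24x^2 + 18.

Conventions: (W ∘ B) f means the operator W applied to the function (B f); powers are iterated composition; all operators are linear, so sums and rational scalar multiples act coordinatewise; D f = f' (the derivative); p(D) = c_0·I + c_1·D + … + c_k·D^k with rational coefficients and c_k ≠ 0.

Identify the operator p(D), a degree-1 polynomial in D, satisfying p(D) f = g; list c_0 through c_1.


c_0 = 0, c_1 = 3

D^0 f = (8/3)x^3 + 6x
D^1 f = 8x^2 + 6
matching coefficients of g against c_0 f + c_1 Df + … from the top degree down determines the c_i
solution: c_0 = 0, c_1 = 3


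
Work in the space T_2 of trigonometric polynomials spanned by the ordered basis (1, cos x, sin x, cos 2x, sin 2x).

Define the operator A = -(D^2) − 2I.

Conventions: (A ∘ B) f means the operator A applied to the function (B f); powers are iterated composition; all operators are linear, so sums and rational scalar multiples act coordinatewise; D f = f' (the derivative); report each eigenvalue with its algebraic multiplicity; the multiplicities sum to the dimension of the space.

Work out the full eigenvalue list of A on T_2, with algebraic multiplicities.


λ = -2 (multiplicity 1), λ = -1 (multiplicity 2), λ = 2 (multiplicity 2)

image of 1: -2
image of cos x: -cos x
image of sin x: -sin x
image of cos 2x: 2cos 2x
image of sin 2x: 2sin 2x
the matrix is diagonal; its diagonal is (-2, -1, -1, 2, 2)
for a triangular matrix the eigenvalues are the diagonal entries, with algebraic multiplicity their repetition count


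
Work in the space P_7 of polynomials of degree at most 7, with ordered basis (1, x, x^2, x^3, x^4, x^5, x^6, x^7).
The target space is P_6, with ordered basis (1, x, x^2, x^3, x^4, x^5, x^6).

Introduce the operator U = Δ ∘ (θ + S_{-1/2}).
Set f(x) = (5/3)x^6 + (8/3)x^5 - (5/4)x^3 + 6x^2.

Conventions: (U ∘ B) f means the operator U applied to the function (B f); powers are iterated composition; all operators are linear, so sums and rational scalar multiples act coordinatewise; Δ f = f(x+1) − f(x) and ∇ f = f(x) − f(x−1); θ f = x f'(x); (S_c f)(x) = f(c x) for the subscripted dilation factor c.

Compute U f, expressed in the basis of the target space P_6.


θ f = 10x^6 + (40/3)x^5 - (15/4)x^3 + 12x^2
S_{-1/2} f = (5/192)x^6 - (1/12)x^5 + (5/32)x^3 + (3/2)x^2
(θ + S_{-1/2}) f = (1925/192)x^6 + (53/4)x^5 - (115/32)x^3 + (27/2)x^2
Δ (θ + S_{-1/2}) f = (1925/32)x^5 + (13865/64)x^4 + (15985/48)x^3 + (17415/64)x^2 + (1141/8)x + 6371/192

g(x) = (1925/32)x^5 + (13865/64)x^4 + (15985/48)x^3 + (17415/64)x^2 + (1141/8)x + 6371/192


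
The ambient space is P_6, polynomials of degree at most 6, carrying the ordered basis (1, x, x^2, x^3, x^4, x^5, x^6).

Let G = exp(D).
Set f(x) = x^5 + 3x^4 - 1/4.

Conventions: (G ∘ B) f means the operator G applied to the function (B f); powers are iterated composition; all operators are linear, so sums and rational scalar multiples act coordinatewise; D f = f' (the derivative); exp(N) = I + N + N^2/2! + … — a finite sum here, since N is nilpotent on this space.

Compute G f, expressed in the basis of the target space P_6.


order-1 term: 5x^4 + 12x^3
order-2 term: 10x^3 + 18x^2
order-3 term: 10x^2 + 12x
order-4 term: 5x + 3
order-5 term: 1
the series for exp(D) f terminates at order 5
exp(D) f = x^5 + 8x^4 + 22x^3 + 28x^2 + 17x + 15/4

g(x) = x^5 + 8x^4 + 22x^3 + 28x^2 + 17x + 15/4


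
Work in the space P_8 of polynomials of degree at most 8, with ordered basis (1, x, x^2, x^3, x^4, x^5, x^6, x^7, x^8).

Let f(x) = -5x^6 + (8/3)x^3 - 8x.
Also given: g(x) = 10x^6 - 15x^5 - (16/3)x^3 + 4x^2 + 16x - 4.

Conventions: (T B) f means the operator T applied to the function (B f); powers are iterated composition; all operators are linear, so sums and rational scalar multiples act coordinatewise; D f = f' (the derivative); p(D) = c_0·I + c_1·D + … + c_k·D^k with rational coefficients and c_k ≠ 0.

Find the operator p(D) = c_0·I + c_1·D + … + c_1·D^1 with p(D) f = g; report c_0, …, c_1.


D^0 f = -5x^6 + (8/3)x^3 - 8x
D^1 f = -30x^5 + 8x^2 - 8
matching coefficients of g against c_0 f + c_1 Df + … from the top degree down determines the c_i
solution: c_0 = -2, c_1 = 1/2

c_0 = -2, c_1 = 1/2


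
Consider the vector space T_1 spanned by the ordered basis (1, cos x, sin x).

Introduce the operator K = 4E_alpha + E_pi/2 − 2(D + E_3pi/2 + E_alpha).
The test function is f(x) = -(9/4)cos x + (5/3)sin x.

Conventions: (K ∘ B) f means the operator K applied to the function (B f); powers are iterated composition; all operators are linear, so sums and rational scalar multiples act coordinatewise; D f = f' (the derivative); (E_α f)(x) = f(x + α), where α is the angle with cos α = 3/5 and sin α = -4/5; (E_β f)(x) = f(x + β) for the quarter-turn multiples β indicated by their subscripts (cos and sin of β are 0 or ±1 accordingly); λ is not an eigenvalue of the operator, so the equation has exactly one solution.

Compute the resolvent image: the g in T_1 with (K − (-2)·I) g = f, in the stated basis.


write g with unknown coordinates in the stated basis and equate coefficients in (K − (-2)·I) g = f
solving from the highest basis element down gives g = -(31/53)cos x + (401/636)sin x
check: K g = -(229/212)cos x + (43/106)sin x
so K g − (-2)·g = -(9/4)cos x + (5/3)sin x = f ✓

the image equals g(x) = -(31/53)cos x + (401/636)sin x


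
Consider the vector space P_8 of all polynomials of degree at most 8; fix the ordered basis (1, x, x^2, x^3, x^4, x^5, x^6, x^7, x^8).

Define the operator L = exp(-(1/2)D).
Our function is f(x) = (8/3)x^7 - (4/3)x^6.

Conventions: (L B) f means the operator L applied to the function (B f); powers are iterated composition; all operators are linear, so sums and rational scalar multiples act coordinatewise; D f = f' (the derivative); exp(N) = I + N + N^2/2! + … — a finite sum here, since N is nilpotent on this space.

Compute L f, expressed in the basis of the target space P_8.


order-1 term: -(28/3)x^6 + 4x^5
order-2 term: 14x^5 - 5x^4
order-3 term: -(35/3)x^4 + (10/3)x^3
order-4 term: (35/6)x^3 - (5/4)x^2
order-5 term: -(7/4)x^2 + (1/4)x
order-6 term: (7/24)x - 1/48
order-7 term: -1/48
the series for exp(-(1/2)D) f terminates at order 7
exp(-(1/2)D) f = (8/3)x^7 - (32/3)x^6 + 18x^5 - (50/3)x^4 + (55/6)x^3 - 3x^2 + (13/24)x - 1/24

g(x) = (8/3)x^7 - (32/3)x^6 + 18x^5 - (50/3)x^4 + (55/6)x^3 - 3x^2 + (13/24)x - 1/24


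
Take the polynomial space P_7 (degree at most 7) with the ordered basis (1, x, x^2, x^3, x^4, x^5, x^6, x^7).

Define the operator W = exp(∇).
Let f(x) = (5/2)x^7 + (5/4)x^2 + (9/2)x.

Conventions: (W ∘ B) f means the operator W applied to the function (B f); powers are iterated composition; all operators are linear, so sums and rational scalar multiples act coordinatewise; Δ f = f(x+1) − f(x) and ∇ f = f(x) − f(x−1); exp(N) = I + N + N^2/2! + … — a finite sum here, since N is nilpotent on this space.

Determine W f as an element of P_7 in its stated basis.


the image equals g(x) = (5/2)x^7 + (35/2)x^6 - (175/2)x^4 + (175/2)x^3 + (425/4)x^2 - (301/2)x + 27

order-1 term: (35/2)x^6 - (105/2)x^5 + (175/2)x^4 - (175/2)x^3 + (105/2)x^2 - 15x + 23/4
order-2 term: (105/2)x^5 - (525/2)x^4 + (1225/2)x^3 - (1575/2)x^2 + (1085/2)x - 625/4
order-3 term: (175/2)x^4 - 525x^3 + (2625/2)x^2 - 1575x + 1505/2
order-4 term: (175/2)x^3 - 525x^2 + (2275/2)x - 875
order-5 term: (105/2)x^2 - (525/2)x + 350
order-6 term: (35/2)x - 105/2
order-7 term: 5/2
the series for exp(∇) f terminates at order 7
exp(∇) f = (5/2)x^7 + (35/2)x^6 - (175/2)x^4 + (175/2)x^3 + (425/4)x^2 - (301/2)x + 27


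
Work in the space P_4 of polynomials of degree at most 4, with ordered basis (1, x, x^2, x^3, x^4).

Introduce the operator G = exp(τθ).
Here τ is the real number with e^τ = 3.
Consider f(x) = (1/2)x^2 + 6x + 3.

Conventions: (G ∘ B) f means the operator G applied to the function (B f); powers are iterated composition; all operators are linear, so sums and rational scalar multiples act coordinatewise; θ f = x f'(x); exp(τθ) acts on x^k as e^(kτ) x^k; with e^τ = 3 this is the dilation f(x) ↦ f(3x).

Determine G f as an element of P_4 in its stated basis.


exp(τθ) x^k = e^(kτ) x^k; with e^τ = 3 this sends x^k to 3^k x^k
x ↦ 3 x
x^2 ↦ 9 x^2
applying this coordinatewise to f: exp(τθ) f = (9/2)x^2 + 18x + 3

g(x) = (9/2)x^2 + 18x + 3


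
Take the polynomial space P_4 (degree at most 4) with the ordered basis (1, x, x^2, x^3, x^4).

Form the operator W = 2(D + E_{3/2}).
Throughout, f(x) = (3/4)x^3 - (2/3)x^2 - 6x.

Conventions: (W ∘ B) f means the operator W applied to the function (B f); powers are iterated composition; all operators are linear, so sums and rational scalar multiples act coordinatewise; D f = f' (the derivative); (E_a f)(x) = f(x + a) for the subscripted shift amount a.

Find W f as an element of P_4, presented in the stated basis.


D f = (9/4)x^2 - (4/3)x - 6
E_{3/2} f = (3/4)x^3 + (65/24)x^2 - (47/16)x - 255/32
(D + E_{3/2}) f = (3/4)x^3 + (119/24)x^2 - (205/48)x - 447/32
(2(D + E_{3/2})) f = (3/2)x^3 + (119/12)x^2 - (205/24)x - 447/16

g(x) = (3/2)x^3 + (119/12)x^2 - (205/24)x - 447/16


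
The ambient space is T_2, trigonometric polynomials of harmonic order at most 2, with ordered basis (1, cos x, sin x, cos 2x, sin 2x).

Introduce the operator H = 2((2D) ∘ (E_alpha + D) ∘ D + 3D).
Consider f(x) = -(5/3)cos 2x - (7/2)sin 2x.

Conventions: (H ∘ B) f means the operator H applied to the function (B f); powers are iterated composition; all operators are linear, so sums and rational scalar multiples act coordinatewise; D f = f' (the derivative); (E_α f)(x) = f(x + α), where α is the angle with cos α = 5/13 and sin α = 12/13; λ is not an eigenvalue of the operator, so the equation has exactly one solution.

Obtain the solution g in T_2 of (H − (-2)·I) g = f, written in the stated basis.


the image equals g(x) = -(16715/146967)cos 2x + (2959/587868)sin 2x

write g with unknown coordinates in the stated basis and equate coefficients in (H − (-2)·I) g = f
solving from the highest basis element down gives g = -(16715/146967)cos 2x + (2959/587868)sin 2x
check: H g = -(70505/48989)cos 2x - (515864/146967)sin 2x
so H g − (-2)·g = -(5/3)cos 2x - (7/2)sin 2x = f ✓


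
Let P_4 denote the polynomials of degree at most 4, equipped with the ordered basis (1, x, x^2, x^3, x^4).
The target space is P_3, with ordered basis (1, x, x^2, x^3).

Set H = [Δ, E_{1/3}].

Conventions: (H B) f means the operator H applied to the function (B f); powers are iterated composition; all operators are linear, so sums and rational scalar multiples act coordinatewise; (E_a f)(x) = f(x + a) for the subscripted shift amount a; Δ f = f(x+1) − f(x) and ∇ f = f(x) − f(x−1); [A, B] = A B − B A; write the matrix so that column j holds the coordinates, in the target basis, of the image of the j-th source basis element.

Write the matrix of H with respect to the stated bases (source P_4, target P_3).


the matrix is [[0, 0, 0, 0, 0]; [0, 0, 0, 0, 0]; [0, 0, 0, 0, 0]; [0, 0, 0, 0, 0]] (rows listed top to bottom)

image of 1: 0
image of x: 0
image of x^2: 0
image of x^3: 0
image of x^4: 0
each image's coordinates form column j of the matrix


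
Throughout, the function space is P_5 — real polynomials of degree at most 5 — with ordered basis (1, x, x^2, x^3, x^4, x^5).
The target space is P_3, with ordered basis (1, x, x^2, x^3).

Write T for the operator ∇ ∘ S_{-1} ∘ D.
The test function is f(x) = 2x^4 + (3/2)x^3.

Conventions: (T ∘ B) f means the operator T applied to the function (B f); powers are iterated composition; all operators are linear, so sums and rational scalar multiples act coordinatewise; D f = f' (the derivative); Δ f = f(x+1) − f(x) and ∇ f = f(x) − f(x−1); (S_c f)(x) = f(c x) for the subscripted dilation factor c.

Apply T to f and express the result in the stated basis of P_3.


D f = 8x^3 + (9/2)x^2
S_{-1} D f = -8x^3 + (9/2)x^2
∇ S_{-1} D f = -24x^2 + 33x - 25/2

the image equals g(x) = -24x^2 + 33x - 25/2


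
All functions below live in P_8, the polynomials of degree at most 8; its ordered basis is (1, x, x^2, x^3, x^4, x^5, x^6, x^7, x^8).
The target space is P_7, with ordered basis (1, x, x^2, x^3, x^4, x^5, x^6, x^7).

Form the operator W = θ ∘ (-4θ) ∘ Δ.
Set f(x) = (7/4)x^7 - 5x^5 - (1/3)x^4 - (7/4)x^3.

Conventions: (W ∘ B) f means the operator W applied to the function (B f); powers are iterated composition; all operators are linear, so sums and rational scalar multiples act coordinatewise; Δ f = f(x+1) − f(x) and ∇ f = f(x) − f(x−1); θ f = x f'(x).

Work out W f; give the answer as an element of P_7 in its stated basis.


Δ f = (49/4)x^6 + (147/4)x^5 + (145/4)x^4 + (119/12)x^3 - (41/2)x^2 - (58/3)x - 16/3
θ Δ f = (147/2)x^6 + (735/4)x^5 + 145x^4 + (119/4)x^3 - 41x^2 - (58/3)x
(-4θ) Δ f = -294x^6 - 735x^5 - 580x^4 - 119x^3 + 164x^2 + (232/3)x
θ (-4θ) Δ f = -1764x^6 - 3675x^5 - 2320x^4 - 357x^3 + 328x^2 + (232/3)x

g(x) = -1764x^6 - 3675x^5 - 2320x^4 - 357x^3 + 328x^2 + (232/3)x


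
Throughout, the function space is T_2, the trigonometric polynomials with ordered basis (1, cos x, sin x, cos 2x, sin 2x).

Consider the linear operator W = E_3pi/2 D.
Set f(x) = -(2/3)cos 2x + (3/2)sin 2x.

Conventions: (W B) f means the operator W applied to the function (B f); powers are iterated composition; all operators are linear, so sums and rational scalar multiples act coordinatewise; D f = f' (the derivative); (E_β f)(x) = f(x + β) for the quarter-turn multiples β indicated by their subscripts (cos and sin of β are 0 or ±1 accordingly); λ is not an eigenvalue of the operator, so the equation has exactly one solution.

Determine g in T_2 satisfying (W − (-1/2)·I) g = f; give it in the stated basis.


g(x) = (32/51)cos 2x + (25/51)sin 2x

write g with unknown coordinates in the stated basis and equate coefficients in (W − (-1/2)·I) g = f
solving from the highest basis element down gives g = (32/51)cos 2x + (25/51)sin 2x
check: W g = -(50/51)cos 2x + (64/51)sin 2x
so W g − (-1/2)·g = -(2/3)cos 2x + (3/2)sin 2x = f ✓


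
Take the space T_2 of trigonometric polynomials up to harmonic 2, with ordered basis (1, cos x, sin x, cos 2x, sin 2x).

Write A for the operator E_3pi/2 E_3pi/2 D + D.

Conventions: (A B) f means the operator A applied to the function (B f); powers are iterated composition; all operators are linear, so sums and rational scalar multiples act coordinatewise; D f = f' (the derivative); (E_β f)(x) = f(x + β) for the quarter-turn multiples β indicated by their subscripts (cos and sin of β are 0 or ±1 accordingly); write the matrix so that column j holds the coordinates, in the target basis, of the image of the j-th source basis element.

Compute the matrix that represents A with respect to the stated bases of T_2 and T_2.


image of 1: 0
image of cos x: 0
image of sin x: 0
image of cos 2x: -4sin 2x
image of sin 2x: 4cos 2x
each image's coordinates form column j of the matrix

the matrix is [[0, 0, 0, 0, 0]; [0, 0, 0, 0, 0]; [0, 0, 0, 0, 0]; [0, 0, 0, 0, 4]; [0, 0, 0, -4, 0]] (rows listed top to bottom)


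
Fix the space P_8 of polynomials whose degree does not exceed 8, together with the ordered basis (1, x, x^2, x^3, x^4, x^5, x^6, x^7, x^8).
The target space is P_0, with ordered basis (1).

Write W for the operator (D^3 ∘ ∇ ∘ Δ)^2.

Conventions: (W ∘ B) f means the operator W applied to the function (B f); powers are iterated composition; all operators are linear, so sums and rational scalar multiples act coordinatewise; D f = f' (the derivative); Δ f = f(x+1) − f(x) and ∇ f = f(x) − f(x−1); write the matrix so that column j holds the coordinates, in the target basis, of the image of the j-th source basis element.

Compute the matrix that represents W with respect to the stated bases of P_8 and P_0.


image of 1: 0
image of x: 0
image of x^2: 0
image of x^3: 0
image of x^4: 0
image of x^5: 0
image of x^6: 0
image of x^7: 0
image of x^8: 0
each image's coordinates form column j of the matrix

the matrix is [[0, 0, 0, 0, 0, 0, 0, 0, 0]] (rows listed top to bottom)


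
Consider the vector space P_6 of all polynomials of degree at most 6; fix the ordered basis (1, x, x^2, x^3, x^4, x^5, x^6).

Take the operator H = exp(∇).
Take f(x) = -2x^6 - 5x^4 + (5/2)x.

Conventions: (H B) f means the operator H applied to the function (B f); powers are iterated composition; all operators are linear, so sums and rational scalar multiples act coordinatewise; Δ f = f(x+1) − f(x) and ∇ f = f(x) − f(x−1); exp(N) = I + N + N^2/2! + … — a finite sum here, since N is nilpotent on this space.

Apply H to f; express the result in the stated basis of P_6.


order-1 term: -12x^5 + 30x^4 - 60x^3 + 60x^2 - 32x + 19/2
order-2 term: -30x^4 + 120x^3 - 240x^2 + 240x - 97
order-3 term: -40x^3 + 180x^2 - 320x + 210
order-4 term: -30x^2 + 120x - 135
order-5 term: -12x + 30
order-6 term: -2
the series for exp(∇) f terminates at order 6
exp(∇) f = -2x^6 - 12x^5 - 5x^4 + 20x^3 - 30x^2 - (3/2)x + 31/2

the result is g(x) = -2x^6 - 12x^5 - 5x^4 + 20x^3 - 30x^2 - (3/2)x + 31/2


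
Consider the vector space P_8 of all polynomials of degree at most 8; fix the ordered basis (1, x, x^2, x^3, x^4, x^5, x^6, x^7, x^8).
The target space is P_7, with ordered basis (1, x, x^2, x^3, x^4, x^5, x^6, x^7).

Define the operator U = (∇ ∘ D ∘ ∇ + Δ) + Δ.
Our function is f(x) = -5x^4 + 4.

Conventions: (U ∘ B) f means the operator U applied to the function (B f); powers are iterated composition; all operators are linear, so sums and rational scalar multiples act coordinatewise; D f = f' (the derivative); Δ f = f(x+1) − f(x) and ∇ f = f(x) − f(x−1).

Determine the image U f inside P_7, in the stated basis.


∇ f = -20x^3 + 30x^2 - 20x + 5
D ∇ f = -60x^2 + 60x - 20
∇ D ∇ f = -120x + 120
Δ f = -20x^3 - 30x^2 - 20x - 5
(∇ ∘ D ∘ ∇ + Δ) f = -20x^3 - 30x^2 - 140x + 115
Δ f = -20x^3 - 30x^2 - 20x - 5
((∇ ∘ D ∘ ∇ + Δ) + Δ) f = -40x^3 - 60x^2 - 160x + 110

the image equals g(x) = -40x^3 - 60x^2 - 160x + 110


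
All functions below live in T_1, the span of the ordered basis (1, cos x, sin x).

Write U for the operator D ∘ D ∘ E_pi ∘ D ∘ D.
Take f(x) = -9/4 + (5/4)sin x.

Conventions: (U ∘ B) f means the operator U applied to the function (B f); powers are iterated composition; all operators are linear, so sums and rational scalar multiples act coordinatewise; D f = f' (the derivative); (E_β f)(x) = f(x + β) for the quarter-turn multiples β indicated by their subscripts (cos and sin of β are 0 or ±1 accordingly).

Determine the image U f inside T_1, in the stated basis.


D f = (5/4)cos x
D D f = -(5/4)sin x
E_pi (D ∘ D) f = (5/4)sin x
D E_pi (D ∘ D) f = (5/4)cos x
D D E_pi (D ∘ D) f = -(5/4)sin x

g(x) = -(5/4)sin x


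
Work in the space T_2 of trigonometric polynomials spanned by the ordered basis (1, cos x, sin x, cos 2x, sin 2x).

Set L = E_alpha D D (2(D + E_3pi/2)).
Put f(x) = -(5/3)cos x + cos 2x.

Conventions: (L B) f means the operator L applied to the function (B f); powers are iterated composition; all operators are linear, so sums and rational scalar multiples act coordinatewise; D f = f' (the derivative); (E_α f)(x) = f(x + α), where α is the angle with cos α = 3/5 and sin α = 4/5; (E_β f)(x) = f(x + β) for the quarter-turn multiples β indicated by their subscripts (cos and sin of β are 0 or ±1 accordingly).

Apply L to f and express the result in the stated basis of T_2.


D f = (5/3)sin x - 2sin 2x
E_3pi/2 f = -(5/3)sin x - cos 2x
(D + E_3pi/2) f = -cos 2x - 2sin 2x
(2(D + E_3pi/2)) f = -2cos 2x - 4sin 2x
D (2(D + E_3pi/2)) f = -8cos 2x + 4sin 2x
D D (2(D + E_3pi/2)) f = 8cos 2x + 16sin 2x
E_alpha D D (2(D + E_3pi/2)) f = (328/25)cos 2x - (304/25)sin 2x

the image equals g(x) = (328/25)cos 2x - (304/25)sin 2x


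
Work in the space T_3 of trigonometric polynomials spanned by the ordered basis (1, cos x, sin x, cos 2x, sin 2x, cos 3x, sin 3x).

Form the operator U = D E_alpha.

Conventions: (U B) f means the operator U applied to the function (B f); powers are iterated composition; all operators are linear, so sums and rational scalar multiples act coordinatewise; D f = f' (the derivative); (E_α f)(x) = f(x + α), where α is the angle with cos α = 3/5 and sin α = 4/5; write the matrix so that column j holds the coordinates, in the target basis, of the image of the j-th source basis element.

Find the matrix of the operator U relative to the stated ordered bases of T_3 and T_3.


image of 1: 0
image of cos x: -(4/5)cos x - (3/5)sin x
image of sin x: (3/5)cos x - (4/5)sin x
image of cos 2x: -(48/25)cos 2x + (14/25)sin 2x
image of sin 2x: -(14/25)cos 2x - (48/25)sin 2x
image of cos 3x: -(132/125)cos 3x + (351/125)sin 3x
image of sin 3x: -(351/125)cos 3x - (132/125)sin 3x
each image's coordinates form column j of the matrix

the matrix is [[0, 0, 0, 0, 0, 0, 0]; [0, -4/5, 3/5, 0, 0, 0, 0]; [0, -3/5, -4/5, 0, 0, 0, 0]; [0, 0, 0, -48/25, -14/25, 0, 0]; [0, 0, 0, 14/25, -48/25, 0, 0]; [0, 0, 0, 0, 0, -132/125, -351/125]; [0, 0, 0, 0, 0, 351/125, -132/125]] (rows listed top to bottom)


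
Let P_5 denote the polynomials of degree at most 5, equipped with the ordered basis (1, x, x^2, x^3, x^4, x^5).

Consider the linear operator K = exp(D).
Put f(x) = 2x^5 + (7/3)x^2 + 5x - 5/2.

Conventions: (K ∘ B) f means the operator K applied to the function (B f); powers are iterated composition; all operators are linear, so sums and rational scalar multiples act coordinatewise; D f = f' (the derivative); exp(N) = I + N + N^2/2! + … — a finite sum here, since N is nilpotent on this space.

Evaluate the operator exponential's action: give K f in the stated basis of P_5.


the result is g(x) = 2x^5 + 10x^4 + 20x^3 + (67/3)x^2 + (59/3)x + 41/6

order-1 term: 10x^4 + (14/3)x + 5
order-2 term: 20x^3 + 7/3
order-3 term: 20x^2
order-4 term: 10x
order-5 term: 2
the series for exp(D) f terminates at order 5
exp(D) f = 2x^5 + 10x^4 + 20x^3 + (67/3)x^2 + (59/3)x + 41/6


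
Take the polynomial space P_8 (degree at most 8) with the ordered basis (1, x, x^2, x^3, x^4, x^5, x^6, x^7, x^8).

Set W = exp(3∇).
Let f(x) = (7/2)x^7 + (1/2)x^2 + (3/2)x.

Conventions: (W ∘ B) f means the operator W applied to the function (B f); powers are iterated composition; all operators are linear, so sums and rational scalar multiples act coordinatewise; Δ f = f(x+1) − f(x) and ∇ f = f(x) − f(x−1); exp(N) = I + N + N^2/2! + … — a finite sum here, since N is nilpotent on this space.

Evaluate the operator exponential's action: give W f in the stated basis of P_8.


order-1 term: (147/2)x^6 - (441/2)x^5 + (735/2)x^4 - (735/2)x^3 + (441/2)x^2 - (141/2)x + 27/2
order-2 term: (1323/2)x^5 - (6615/2)x^4 + (15435/2)x^3 - (19845/2)x^2 + (13671/2)x - 1980
order-3 term: (6615/2)x^4 - 19845x^3 + (99225/2)x^2 - 59535x + 56889/2
order-4 term: (19845/2)x^3 - 59535x^2 + (257985/2)x - 99225
order-5 term: (35721/2)x^2 - (178605/2)x + 119070
order-6 term: (35721/2)x - 107163/2
order-7 term: 15309/2
the series for exp(3∇) f terminates at order 7
exp(3∇) f = (7/2)x^7 + (147/2)x^6 + 441x^5 + (735/2)x^4 - (5145/2)x^3 - (3527/2)x^2 + 4782x + 396

g(x) = (7/2)x^7 + (147/2)x^6 + 441x^5 + (735/2)x^4 - (5145/2)x^3 - (3527/2)x^2 + 4782x + 396


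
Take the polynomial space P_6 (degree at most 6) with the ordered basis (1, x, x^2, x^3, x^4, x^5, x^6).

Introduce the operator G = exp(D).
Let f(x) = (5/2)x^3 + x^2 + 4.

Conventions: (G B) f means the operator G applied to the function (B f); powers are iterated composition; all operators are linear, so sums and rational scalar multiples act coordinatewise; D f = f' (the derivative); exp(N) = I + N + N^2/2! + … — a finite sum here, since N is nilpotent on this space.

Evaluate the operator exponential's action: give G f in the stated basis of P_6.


order-1 term: (15/2)x^2 + 2x
order-2 term: (15/2)x + 1
order-3 term: 5/2
the series for exp(D) f terminates at order 3
exp(D) f = (5/2)x^3 + (17/2)x^2 + (19/2)x + 15/2

g(x) = (5/2)x^3 + (17/2)x^2 + (19/2)x + 15/2


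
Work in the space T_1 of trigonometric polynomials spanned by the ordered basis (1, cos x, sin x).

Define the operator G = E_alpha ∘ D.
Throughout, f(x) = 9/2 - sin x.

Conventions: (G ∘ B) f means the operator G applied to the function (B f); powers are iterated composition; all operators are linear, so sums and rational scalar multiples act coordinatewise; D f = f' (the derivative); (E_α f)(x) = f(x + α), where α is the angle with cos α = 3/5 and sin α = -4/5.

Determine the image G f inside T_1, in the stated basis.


the result is g(x) = -(3/5)cos x - (4/5)sin x

D f = -cos x
E_alpha D f = -(3/5)cos x - (4/5)sin x


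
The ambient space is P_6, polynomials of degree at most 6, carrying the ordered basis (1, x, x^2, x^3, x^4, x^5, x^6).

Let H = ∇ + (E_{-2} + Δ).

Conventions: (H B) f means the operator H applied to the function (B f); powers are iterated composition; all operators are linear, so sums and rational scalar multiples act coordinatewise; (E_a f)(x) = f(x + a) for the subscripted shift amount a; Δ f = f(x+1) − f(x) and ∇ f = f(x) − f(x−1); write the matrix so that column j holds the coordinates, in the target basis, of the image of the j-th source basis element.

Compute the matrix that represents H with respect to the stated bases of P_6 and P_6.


the matrix is [[1, 0, 4, -6, 16, -30, 64]; [0, 1, 0, 12, -24, 80, -180]; [0, 0, 1, 0, 24, -60, 240]; [0, 0, 0, 1, 0, 40, -120]; [0, 0, 0, 0, 1, 0, 60]; [0, 0, 0, 0, 0, 1, 0]; [0, 0, 0, 0, 0, 0, 1]] (rows listed top to bottom)

image of 1: 1
image of x: x
image of x^2: x^2 + 4
image of x^3: x^3 + 12x - 6
image of x^4: x^4 + 24x^2 - 24x + 16
image of x^5: x^5 + 40x^3 - 60x^2 + 80x - 30
image of x^6: x^6 + 60x^4 - 120x^3 + 240x^2 - 180x + 64
each image's coordinates form column j of the matrix


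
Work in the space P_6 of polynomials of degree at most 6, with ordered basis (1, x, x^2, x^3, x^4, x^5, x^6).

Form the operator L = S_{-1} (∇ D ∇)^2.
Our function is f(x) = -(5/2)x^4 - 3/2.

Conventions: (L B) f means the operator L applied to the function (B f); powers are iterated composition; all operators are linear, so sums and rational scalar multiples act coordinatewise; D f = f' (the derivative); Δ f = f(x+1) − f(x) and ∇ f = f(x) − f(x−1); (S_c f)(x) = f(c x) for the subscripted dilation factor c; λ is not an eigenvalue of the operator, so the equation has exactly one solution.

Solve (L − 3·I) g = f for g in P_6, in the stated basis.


write g with unknown coordinates in the stated basis and equate coefficients in (L − 3·I) g = f
solving from the highest basis element down gives g = (5/6)x^4 + 1/2
check: L g = 0
so L g − 3·g = -(5/2)x^4 - 3/2 = f ✓

g(x) = (5/6)x^4 + 1/2


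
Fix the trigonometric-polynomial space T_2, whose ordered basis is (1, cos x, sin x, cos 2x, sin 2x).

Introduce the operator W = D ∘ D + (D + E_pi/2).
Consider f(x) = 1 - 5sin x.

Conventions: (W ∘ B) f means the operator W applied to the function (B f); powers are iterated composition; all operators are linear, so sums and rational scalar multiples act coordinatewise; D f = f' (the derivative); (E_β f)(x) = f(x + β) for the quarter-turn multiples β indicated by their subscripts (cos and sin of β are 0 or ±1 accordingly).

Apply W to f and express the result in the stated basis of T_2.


D f = -5cos x
D D f = 5sin x
D f = -5cos x
E_pi/2 f = 1 - 5cos x
(D + E_pi/2) f = 1 - 10cos x
(D ∘ D + (D + E_pi/2)) f = 1 - 10cos x + 5sin x

the image equals g(x) = 1 - 10cos x + 5sin x


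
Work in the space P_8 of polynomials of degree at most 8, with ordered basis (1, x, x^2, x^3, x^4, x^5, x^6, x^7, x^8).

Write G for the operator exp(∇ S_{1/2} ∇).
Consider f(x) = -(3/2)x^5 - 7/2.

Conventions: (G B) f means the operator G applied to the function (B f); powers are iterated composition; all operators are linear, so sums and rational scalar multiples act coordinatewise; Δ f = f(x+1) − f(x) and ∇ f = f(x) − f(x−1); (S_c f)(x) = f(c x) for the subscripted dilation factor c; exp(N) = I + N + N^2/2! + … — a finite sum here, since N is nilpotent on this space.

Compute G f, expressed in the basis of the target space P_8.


order-1 term: -(15/8)x^3 + (135/16)x^2 - 15x + 315/32
order-2 term: -(45/32)x + 405/64
the series for exp(∇ S_{1/2} ∇) f terminates at order 2
exp(∇ S_{1/2} ∇) f = -(3/2)x^5 - (15/8)x^3 + (135/16)x^2 - (525/32)x + 811/64

the image equals g(x) = -(3/2)x^5 - (15/8)x^3 + (135/16)x^2 - (525/32)x + 811/64


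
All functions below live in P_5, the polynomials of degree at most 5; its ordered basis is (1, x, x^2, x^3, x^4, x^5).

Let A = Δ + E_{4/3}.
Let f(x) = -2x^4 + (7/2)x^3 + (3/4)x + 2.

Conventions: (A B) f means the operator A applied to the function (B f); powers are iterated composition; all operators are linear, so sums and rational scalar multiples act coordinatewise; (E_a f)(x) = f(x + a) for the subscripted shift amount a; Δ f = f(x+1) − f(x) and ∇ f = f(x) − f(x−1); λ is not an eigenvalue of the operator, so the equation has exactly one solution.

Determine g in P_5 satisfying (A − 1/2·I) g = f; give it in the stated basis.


write g with unknown coordinates in the stated basis and equate coefficients in (A − 1/2·I) g = f
solving from the highest basis element down gives g = -4x^4 + (245/3)x^3 - 1010x^2 + (441445/54)x - 99155/3
check: A g = -4x^4 + (133/3)x^3 - 505x^2 + (220763/54)x - 99143/6
so A g − 1/2·g = -2x^4 + (7/2)x^3 + (3/4)x + 2 = f ✓

g(x) = -4x^4 + (245/3)x^3 - 1010x^2 + (441445/54)x - 99155/3


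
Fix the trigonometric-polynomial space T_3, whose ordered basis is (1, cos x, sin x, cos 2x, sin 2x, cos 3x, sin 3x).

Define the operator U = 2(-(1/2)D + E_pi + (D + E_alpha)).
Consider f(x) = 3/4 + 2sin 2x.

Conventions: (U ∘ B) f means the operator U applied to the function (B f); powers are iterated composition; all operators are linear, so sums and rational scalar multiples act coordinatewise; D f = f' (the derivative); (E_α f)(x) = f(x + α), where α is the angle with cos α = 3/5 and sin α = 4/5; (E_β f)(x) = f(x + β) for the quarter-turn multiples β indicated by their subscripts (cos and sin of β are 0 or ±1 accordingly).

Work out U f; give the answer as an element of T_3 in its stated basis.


g(x) = 3 + (196/25)cos 2x + (72/25)sin 2x

D f = 4cos 2x
(-(1/2)D) f = -2cos 2x
E_pi f = 3/4 + 2sin 2x
D f = 4cos 2x
E_alpha f = 3/4 + (48/25)cos 2x - (14/25)sin 2x
(D + E_alpha) f = 3/4 + (148/25)cos 2x - (14/25)sin 2x
(-(1/2)D + E_pi + (D + E_alpha)) f = 3/2 + (98/25)cos 2x + (36/25)sin 2x
(2(-(1/2)D + E_pi + (D + E_alpha))) f = 3 + (196/25)cos 2x + (72/25)sin 2x


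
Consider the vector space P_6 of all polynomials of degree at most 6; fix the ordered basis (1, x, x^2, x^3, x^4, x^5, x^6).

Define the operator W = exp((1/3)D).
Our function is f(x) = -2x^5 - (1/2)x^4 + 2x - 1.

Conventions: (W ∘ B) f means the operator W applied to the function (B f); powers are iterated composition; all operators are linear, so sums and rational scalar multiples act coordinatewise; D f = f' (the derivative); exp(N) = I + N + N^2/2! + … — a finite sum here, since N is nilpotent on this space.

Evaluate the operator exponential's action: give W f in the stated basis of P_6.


order-1 term: -(10/3)x^4 - (2/3)x^3 + 2/3
order-2 term: -(20/9)x^3 - (1/3)x^2
order-3 term: -(20/27)x^2 - (2/27)x
order-4 term: -(10/81)x - 1/162
order-5 term: -2/243
the series for exp((1/3)D) f terminates at order 5
exp((1/3)D) f = -2x^5 - (23/6)x^4 - (26/9)x^3 - (29/27)x^2 + (146/81)x - 169/486

the result is g(x) = -2x^5 - (23/6)x^4 - (26/9)x^3 - (29/27)x^2 + (146/81)x - 169/486


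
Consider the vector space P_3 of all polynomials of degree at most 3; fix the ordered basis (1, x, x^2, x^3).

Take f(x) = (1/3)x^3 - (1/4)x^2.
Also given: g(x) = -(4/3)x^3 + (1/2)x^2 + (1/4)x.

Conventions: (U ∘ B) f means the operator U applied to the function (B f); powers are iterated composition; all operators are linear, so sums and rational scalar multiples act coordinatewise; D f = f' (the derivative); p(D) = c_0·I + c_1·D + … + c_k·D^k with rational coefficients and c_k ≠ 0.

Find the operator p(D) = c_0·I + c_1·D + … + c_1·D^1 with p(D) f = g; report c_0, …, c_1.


D^0 f = (1/3)x^3 - (1/4)x^2
D^1 f = x^2 - (1/2)x
matching coefficients of g against c_0 f + c_1 Df + … from the top degree down determines the c_i
solution: c_0 = -4, c_1 = -1/2

c_0 = -4, c_1 = -1/2


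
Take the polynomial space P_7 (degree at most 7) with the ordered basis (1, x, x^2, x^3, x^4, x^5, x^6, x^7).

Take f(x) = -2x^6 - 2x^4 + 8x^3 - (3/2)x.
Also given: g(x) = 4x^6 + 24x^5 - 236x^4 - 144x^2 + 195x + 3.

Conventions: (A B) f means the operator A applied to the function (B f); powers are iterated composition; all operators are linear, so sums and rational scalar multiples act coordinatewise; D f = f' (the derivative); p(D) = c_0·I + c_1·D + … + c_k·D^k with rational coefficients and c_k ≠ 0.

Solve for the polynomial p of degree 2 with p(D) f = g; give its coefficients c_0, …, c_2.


c_0 = -2, c_1 = -2, c_2 = 4

D^0 f = -2x^6 - 2x^4 + 8x^3 - (3/2)x
D^1 f = -12x^5 - 8x^3 + 24x^2 - 3/2
D^2 f = -60x^4 - 24x^2 + 48x
matching coefficients of g against c_0 f + c_1 Df + … from the top degree down determines the c_i
solution: c_0 = -2, c_1 = -2, c_2 = 4


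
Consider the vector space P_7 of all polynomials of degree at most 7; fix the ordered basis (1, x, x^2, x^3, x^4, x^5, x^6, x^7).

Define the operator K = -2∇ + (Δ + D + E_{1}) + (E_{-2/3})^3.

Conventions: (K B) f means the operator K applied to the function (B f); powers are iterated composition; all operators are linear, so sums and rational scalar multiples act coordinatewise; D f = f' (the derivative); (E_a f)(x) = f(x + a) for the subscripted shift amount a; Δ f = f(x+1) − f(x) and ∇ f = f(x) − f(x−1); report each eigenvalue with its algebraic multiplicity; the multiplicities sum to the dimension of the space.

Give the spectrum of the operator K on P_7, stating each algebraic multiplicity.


λ = 2 (multiplicity 8)

image of 1: 2
image of x: 2x - 1
image of x^2: 2x^2 - 2x + 8
image of x^3: 2x^3 - 3x^2 + 24x - 8
image of x^4: 2x^4 - 4x^3 + 48x^2 - 32x + 20
image of x^5: 2x^5 - 5x^4 + 80x^3 - 80x^2 + 100x - 32
image of x^6: 2x^6 - 6x^5 + 120x^4 - 160x^3 + 300x^2 - 192x + 68
image of x^7: 2x^7 - 7x^6 + 168x^5 - 280x^4 + 700x^3 - 672x^2 + 476x - 128
the matrix is upper triangular; its diagonal is (2, 2, 2, 2, 2, 2, 2, 2)
for a triangular matrix the eigenvalues are the diagonal entries, with algebraic multiplicity their repetition count


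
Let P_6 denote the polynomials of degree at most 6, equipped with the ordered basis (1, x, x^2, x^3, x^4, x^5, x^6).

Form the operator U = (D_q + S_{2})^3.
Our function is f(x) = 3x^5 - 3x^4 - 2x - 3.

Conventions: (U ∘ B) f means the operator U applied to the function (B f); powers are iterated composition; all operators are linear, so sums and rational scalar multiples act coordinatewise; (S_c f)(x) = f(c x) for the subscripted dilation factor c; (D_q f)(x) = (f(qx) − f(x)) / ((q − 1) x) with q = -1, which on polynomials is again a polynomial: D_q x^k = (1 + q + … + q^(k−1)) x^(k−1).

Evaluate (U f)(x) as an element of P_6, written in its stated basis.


D_q f = 3x^4 - 2
S_{2} f = 96x^5 - 48x^4 - 4x - 3
(D_q + S_{2}) f = 96x^5 - 45x^4 - 4x - 5
D_q (D_q + S_{2}) f = 96x^4 - 4
S_{2} (D_q + S_{2}) f = 3072x^5 - 720x^4 - 8x - 5
(D_q + S_{2}) (D_q + S_{2}) f = 3072x^5 - 624x^4 - 8x - 9
D_q (D_q + S_{2}) (D_q + S_{2}) f = 3072x^4 - 8
S_{2} (D_q + S_{2}) (D_q + S_{2}) f = 98304x^5 - 9984x^4 - 16x - 9
(D_q + S_{2}) (D_q + S_{2}) (D_q + S_{2}) f = 98304x^5 - 6912x^4 - 16x - 17

g(x) = 98304x^5 - 6912x^4 - 16x - 17


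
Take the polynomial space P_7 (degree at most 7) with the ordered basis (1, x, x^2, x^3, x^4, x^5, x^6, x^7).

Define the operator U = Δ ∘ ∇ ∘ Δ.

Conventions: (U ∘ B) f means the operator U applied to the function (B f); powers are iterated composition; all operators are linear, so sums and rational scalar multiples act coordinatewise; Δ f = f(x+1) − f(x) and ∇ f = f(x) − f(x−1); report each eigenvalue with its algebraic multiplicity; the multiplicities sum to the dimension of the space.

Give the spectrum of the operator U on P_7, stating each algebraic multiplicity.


image of 1: 0
image of x: 0
image of x^2: 0
image of x^3: 6
image of x^4: 24x + 12
image of x^5: 60x^2 + 60x + 30
image of x^6: 120x^3 + 180x^2 + 180x + 60
image of x^7: 210x^4 + 420x^3 + 630x^2 + 420x + 126
the matrix is upper triangular; its diagonal is (0, 0, 0, 0, 0, 0, 0, 0)
for a triangular matrix the eigenvalues are the diagonal entries, with algebraic multiplicity their repetition count

λ = 0 (multiplicity 8)


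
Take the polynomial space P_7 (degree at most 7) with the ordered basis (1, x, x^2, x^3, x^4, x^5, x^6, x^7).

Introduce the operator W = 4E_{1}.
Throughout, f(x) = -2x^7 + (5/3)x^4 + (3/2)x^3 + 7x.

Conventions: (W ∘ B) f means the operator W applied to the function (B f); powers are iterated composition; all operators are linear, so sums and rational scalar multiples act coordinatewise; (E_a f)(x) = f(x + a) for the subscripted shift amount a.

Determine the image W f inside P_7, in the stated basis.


E_{1} f = -2x^7 - 14x^6 - 42x^5 - (205/3)x^4 - (371/6)x^3 - (55/2)x^2 + (25/6)x + 49/6
(4E_{1}) f = -8x^7 - 56x^6 - 168x^5 - (820/3)x^4 - (742/3)x^3 - 110x^2 + (50/3)x + 98/3

the image equals g(x) = -8x^7 - 56x^6 - 168x^5 - (820/3)x^4 - (742/3)x^3 - 110x^2 + (50/3)x + 98/3


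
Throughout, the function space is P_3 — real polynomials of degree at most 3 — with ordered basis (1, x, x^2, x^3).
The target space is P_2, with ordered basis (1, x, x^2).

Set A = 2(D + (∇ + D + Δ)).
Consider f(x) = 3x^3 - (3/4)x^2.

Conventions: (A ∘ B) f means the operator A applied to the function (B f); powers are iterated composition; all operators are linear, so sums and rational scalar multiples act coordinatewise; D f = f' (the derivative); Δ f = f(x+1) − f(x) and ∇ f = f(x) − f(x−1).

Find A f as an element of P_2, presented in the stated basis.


the result is g(x) = 72x^2 - 12x + 12

D f = 9x^2 - (3/2)x
∇ f = 9x^2 - (21/2)x + 15/4
D f = 9x^2 - (3/2)x
Δ f = 9x^2 + (15/2)x + 9/4
(∇ + D + Δ) f = 27x^2 - (9/2)x + 6
(D + (∇ + D + Δ)) f = 36x^2 - 6x + 6
(2(D + (∇ + D + Δ))) f = 72x^2 - 12x + 12
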